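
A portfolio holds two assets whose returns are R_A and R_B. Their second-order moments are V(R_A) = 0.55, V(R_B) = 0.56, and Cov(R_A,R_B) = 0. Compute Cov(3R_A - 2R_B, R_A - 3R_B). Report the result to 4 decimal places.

5.0100

Cov(3R_A - 2R_B, R_A - 3R_B) = (3)(1)V(R_A) + (-2)(-3)V(R_B) + [(3)(-3) + (-2)(1)]Cov(R_A,R_B)
= 3·0.55 + 6·0.56 + -11·0 = 5.01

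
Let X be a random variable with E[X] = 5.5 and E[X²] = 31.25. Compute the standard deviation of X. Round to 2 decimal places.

Var(X) = 31.25 − (5.5)² = 1
SD(X) = √1 ≈ 1.00

1.00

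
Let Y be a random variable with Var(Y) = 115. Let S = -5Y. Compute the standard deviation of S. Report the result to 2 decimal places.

53.62

Var(-5Y) = (-5)²·115 = 2875
SD(S) = √2875 ≈ 53.62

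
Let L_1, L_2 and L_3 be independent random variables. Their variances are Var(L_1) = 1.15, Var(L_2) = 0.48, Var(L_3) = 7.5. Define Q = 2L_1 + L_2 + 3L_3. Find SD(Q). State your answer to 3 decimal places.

8.519

By independence, Var(Q) = (2)²Var(L_1) + (1)²Var(L_2) + (3)²Var(L_3)
= (2)²·1.15 + (1)²·0.48 + (3)²·7.5 = 72.58
SD(Q) = √72.58 ≈ 8.519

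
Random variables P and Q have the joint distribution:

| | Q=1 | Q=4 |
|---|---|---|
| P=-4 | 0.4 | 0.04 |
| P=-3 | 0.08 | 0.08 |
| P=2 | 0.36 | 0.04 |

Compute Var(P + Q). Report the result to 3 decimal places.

E[P] = -1.44,  E[Q] = 1.48,  E[PQ] = -2.4
Var(P) = 10.08 − (-1.44)² = 8.0064;  Var(Q) = 3.4 − (1.48)² = 1.2096
cov(P,Q) = -2.4 − (-1.44)(1.48) = -0.2688
Var(P + Q) = (1)²·8.0064 + (1)²·1.2096 + 2·(1)·(1)·-0.2688 = 8.6784

8.678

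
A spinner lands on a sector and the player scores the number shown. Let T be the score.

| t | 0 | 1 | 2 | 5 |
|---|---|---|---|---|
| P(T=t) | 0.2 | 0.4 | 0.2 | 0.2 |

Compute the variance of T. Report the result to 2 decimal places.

2.96

E[T] = (0)(0.2) + (1)(0.4) + (2)(0.2) + (5)(0.2) = 1.8
E[T²] = (0)²(0.2) + (1)²(0.4) + (2)²(0.2) + (5)²(0.2) = 6.2
Var(T) = E[T²] − (E[T])² = 6.2 − (1.8)² = 2.96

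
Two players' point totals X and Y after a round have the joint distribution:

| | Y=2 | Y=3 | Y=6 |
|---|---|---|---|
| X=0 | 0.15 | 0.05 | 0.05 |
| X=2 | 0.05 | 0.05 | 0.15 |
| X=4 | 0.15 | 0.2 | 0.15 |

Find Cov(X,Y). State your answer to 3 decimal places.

0.250

E[X] = 2.5,  E[Y] = 3.7
E[XY] = 9.5
Cov(X,Y) = E[XY] − E[X]E[Y] = 9.5 − (2.5)(3.7) = 0.25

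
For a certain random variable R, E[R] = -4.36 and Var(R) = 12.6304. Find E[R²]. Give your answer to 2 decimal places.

E[R²] = Var(R) + (E[R])² = 12.6304 + (-4.36)² = 31.64

31.64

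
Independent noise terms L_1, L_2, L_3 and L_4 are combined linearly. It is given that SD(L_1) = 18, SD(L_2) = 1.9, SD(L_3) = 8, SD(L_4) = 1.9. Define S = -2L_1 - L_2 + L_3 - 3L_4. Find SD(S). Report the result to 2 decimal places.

37.36

V(L_1) = 324, V(L_2) = 3.61, V(L_3) = 64, V(L_4) = 3.61
By independence, V(S) = (-2)²V(L_1) + (-1)²V(L_2) + (1)²V(L_3) + (-3)²V(L_4)
= (-2)²·324 + (-1)²·3.61 + (1)²·64 + (-3)²·3.61 = 1396.1
SD(S) = √1396.1 ≈ 37.36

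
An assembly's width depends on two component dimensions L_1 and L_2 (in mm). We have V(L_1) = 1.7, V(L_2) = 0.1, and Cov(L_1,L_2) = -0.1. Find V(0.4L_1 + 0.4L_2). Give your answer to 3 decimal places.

0.256

V(0.4L_1 + 0.4L_2) = (0.4)²·V(L_1) + (0.4)²·V(L_2) + 2·(0.4)·(0.4)·Cov(L_1,L_2)
= 0.16·1.7 + 0.16·0.1 + 0.32·-0.1 = 0.256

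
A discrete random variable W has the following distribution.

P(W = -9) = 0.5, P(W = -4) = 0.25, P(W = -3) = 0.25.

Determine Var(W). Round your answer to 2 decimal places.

7.69

E[W] = (-9)(0.5) + (-4)(0.25) + (-3)(0.25) = -6.25
E[W²] = (-9)²(0.5) + (-4)²(0.25) + (-3)²(0.25) = 46.75
Var(W) = E[W²] − (E[W])² = 46.75 − (-6.25)² = 7.6875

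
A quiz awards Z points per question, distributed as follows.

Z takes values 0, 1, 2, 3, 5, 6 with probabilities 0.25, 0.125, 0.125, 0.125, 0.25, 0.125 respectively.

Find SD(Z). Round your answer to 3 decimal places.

E[Z] = (0)(0.25) + (1)(0.125) + (2)(0.125) + (3)(0.125) + (5)(0.25) + (6)(0.125) = 2.75
E[Z²] = (0)²(0.25) + (1)²(0.125) + (2)²(0.125) + (3)²(0.125) + (5)²(0.25) + (6)²(0.125) = 12.5
Var(Z) = E[Z²] − (E[Z])² = 12.5 − (2.75)² = 4.9375
SD(Z) = √4.9375 ≈ 2.222

2.222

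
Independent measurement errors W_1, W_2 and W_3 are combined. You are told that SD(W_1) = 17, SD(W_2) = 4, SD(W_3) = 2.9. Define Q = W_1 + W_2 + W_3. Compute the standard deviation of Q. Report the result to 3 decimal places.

17.703

Var(W_1) = 289, Var(W_2) = 16, Var(W_3) = 8.41
By independence, Var(Q) = (1)²Var(W_1) + (1)²Var(W_2) + (1)²Var(W_3)
= (1)²·289 + (1)²·16 + (1)²·8.41 = 313.41
SD(Q) = √313.41 ≈ 17.703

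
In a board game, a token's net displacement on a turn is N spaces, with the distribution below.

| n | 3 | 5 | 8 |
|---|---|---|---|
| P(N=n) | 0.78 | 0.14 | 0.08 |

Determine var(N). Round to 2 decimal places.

E[N] = (3)(0.78) + (5)(0.14) + (8)(0.08) = 3.68
E[N²] = (3)²(0.78) + (5)²(0.14) + (8)²(0.08) = 15.64
var(N) = E[N²] − (E[N])² = 15.64 − (3.68)² = 2.0976

2.10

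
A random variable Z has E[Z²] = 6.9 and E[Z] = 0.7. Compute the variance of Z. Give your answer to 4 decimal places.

var(Z) = 6.9 − (0.7)² = 6.41

6.4100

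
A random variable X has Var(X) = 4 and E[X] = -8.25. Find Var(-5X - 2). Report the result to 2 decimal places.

Var(-5X - 2) = (-5)²·Var(X) = 25·4 = 100

100.00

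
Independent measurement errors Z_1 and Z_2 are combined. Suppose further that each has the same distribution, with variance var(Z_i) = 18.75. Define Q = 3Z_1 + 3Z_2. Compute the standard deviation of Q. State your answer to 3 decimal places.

By independence, var(Q) = (3)²var(Z_1) + (3)²var(Z_2)
= (3)²·18.75 + (3)²·18.75 = 337.5
sd(Q) = √337.5 ≈ 18.371

18.371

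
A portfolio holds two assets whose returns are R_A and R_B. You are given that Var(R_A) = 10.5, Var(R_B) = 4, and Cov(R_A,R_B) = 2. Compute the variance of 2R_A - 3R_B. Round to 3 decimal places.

Var(2R_A - 3R_B) = (2)²·Var(R_A) + (-3)²·Var(R_B) + 2·(2)·(-3)·Cov(R_A,R_B)
= 4·10.5 + 9·4 + -12·2 = 54

54.000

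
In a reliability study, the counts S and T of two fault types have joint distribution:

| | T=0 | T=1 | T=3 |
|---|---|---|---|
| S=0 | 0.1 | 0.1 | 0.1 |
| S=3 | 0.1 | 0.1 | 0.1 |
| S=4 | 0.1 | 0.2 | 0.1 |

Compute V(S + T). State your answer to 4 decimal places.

4.1600

E[S] = 2.5,  E[T] = 1.3,  E[ST] = 3.2
V(S) = 9.1 − (2.5)² = 2.85;  V(T) = 3.1 − (1.3)² = 1.41
Cov(S,T) = 3.2 − (2.5)(1.3) = -0.05
V(S + T) = (1)²·2.85 + (1)²·1.41 + 2·(1)·(1)·-0.05 = 4.16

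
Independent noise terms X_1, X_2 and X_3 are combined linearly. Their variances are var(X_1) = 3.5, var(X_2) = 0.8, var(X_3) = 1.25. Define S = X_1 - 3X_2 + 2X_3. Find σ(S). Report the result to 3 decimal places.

3.962

By independence, var(S) = (1)²var(X_1) + (-3)²var(X_2) + (2)²var(X_3)
= (1)²·3.5 + (-3)²·0.8 + (2)²·1.25 = 15.7
σ(S) = √15.7 ≈ 3.962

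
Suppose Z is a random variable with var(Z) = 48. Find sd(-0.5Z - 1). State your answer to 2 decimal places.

var(-0.5Z - 1) = (-0.5)²·48 = 12
sd(-0.5Z - 1) = √12 ≈ 3.46

3.46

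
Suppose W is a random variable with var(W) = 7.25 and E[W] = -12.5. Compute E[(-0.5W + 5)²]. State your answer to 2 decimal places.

128.38

E[-0.5W + 5] = -0.5·-12.5 + 5 = 11.25
var(-0.5W + 5) = (-0.5)²·7.25 = 1.8125
E[(-0.5W + 5)²] = var((-0.5W + 5)) + (E[(-0.5W + 5)])² = 1.8125 + (11.25)² = 128.375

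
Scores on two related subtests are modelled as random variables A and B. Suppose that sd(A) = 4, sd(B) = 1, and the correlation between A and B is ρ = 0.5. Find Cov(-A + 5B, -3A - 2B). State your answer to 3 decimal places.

12.000

V(A) = (4)² = 16;  V(B) = (1)² = 1
Cov(A,B) = ρ·sd(A)·sd(B) = 0.5·4·1 = 2
Cov(-A + 5B, -3A - 2B) = (-1)(-3)V(A) + (5)(-2)V(B) + [(-1)(-2) + (5)(-3)]Cov(A,B)
= 3·16 + -10·1 + -13·2 = 12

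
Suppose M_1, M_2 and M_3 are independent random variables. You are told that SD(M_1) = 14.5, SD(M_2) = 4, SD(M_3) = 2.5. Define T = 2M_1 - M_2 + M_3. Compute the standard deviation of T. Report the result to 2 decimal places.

Var(M_1) = 210.25, Var(M_2) = 16, Var(M_3) = 6.25
By independence, Var(T) = (2)²Var(M_1) + (-1)²Var(M_2) + (1)²Var(M_3)
= (2)²·210.25 + (-1)²·16 + (1)²·6.25 = 863.25
SD(T) = √863.25 ≈ 29.38

29.38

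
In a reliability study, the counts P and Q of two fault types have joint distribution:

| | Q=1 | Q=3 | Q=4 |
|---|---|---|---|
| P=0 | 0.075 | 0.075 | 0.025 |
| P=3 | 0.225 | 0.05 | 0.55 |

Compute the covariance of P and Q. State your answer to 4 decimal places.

0.3619

E[P] = 2.475,  E[Q] = 2.975
E[PQ] = 7.725
Cov(P,Q) = E[PQ] − E[P]E[Q] = 7.725 − (2.475)(2.975) = 0.361875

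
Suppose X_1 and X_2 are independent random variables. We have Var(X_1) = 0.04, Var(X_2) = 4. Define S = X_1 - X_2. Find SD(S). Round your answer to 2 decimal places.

2.01

By independence, Var(S) = (1)²Var(X_1) + (-1)²Var(X_2)
= (1)²·0.04 + (-1)²·4 = 4.04
SD(S) = √4.04 ≈ 2.01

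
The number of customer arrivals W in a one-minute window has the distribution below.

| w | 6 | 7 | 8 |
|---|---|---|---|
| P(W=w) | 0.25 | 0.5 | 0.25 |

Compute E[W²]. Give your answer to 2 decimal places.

E[W²] = (6)²(0.25) + (7)²(0.5) + (8)²(0.25) = 49.5

49.50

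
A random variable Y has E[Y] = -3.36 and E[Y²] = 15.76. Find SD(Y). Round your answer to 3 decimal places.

2.114

Var(Y) = 15.76 − (-3.36)² = 4.4704
SD(Y) = √4.4704 ≈ 2.114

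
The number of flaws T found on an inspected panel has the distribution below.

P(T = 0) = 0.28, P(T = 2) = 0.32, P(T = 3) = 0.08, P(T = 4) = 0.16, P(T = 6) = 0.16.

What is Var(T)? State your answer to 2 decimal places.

4.17

E[T] = (0)(0.28) + (2)(0.32) + (3)(0.08) + (4)(0.16) + (6)(0.16) = 2.48
E[T²] = (0)²(0.28) + (2)²(0.32) + (3)²(0.08) + (4)²(0.16) + (6)²(0.16) = 10.32
Var(T) = E[T²] − (E[T])² = 10.32 − (2.48)² = 4.1696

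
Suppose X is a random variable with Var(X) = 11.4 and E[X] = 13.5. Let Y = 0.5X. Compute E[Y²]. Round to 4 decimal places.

E[0.5X] = 0.5·13.5 = 6.75
Var(0.5X) = (0.5)²·11.4 = 2.85
E[Y²] = Var(Y) + (E[Y])² = 2.85 + (6.75)² = 48.4125

48.4125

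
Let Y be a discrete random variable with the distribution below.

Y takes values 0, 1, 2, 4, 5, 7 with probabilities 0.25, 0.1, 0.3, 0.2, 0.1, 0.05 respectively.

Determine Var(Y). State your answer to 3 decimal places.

3.928

E[Y] = (0)(0.25) + (1)(0.1) + (2)(0.3) + (4)(0.2) + (5)(0.1) + (7)(0.05) = 2.35
E[Y²] = (0)²(0.25) + (1)²(0.1) + (2)²(0.3) + (4)²(0.2) + (5)²(0.1) + (7)²(0.05) = 9.45
Var(Y) = E[Y²] − (E[Y])² = 9.45 − (2.35)² = 3.9275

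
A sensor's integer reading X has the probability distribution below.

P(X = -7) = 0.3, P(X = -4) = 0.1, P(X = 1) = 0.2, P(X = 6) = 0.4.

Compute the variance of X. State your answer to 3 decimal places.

30.890

E[X] = (-7)(0.3) + (-4)(0.1) + (1)(0.2) + (6)(0.4) = 0.1
E[X²] = (-7)²(0.3) + (-4)²(0.1) + (1)²(0.2) + (6)²(0.4) = 30.9
var(X) = E[X²] − (E[X])² = 30.9 − (0.1)² = 30.89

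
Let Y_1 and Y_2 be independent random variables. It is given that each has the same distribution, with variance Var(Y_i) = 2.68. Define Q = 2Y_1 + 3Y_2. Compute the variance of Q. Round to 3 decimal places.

By independence, Var(Q) = (2)²Var(Y_1) + (3)²Var(Y_2)
= (2)²·2.68 + (3)²·2.68 = 34.84

34.840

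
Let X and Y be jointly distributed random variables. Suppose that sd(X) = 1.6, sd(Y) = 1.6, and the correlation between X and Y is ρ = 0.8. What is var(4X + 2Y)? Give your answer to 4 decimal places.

83.9680

var(X) = (1.6)² = 2.56;  var(Y) = (1.6)² = 2.56
cov(X,Y) = ρ·sd(X)·sd(Y) = 0.8·1.6·1.6 = 2.048
var(4X + 2Y) = (4)²·var(X) + (2)²·var(Y) + 2·(4)·(2)·cov(X,Y)
= 16·2.56 + 4·2.56 + 16·2.048 = 83.968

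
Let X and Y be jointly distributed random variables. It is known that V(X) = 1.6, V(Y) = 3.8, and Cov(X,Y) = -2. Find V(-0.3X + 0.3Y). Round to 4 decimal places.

V(-0.3X + 0.3Y) = (-0.3)²·V(X) + (0.3)²·V(Y) + 2·(-0.3)·(0.3)·Cov(X,Y)
= 0.09·1.6 + 0.09·3.8 + -0.18·-2 = 0.846

0.8460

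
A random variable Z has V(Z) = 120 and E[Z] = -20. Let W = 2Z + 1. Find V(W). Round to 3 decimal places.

480.000

V(2Z + 1) = (2)²·V(Z) = 4·120 = 480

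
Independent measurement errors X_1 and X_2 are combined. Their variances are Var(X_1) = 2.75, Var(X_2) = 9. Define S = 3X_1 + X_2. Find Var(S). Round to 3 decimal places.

By independence, Var(S) = (3)²Var(X_1) + (1)²Var(X_2)
= (3)²·2.75 + (1)²·9 = 33.75

33.750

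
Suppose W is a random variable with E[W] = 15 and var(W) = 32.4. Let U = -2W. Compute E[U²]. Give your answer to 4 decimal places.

E[-2W] = -2·15 = -30
var(-2W) = (-2)²·32.4 = 129.6
E[U²] = var(U) + (E[U])² = 129.6 + (-30)² = 1029.6

1029.6000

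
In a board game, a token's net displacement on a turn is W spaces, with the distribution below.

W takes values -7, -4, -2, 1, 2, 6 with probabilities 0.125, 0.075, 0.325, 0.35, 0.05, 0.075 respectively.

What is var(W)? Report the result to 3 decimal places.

11.019

E[W] = (-7)(0.125) + (-4)(0.075) + (-2)(0.325) + (1)(0.35) + (2)(0.05) + (6)(0.075) = -0.925
E[W²] = (-7)²(0.125) + (-4)²(0.075) + (-2)²(0.325) + (1)²(0.35) + (2)²(0.05) + (6)²(0.075) = 11.875
var(W) = E[W²] − (E[W])² = 11.875 − (-0.925)² = 11.019375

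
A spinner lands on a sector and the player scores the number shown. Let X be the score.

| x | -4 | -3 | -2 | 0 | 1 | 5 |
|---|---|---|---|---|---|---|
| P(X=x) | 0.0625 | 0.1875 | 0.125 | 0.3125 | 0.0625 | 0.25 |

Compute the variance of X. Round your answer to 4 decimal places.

9.4375

E[X] = (-4)(0.0625) + (-3)(0.1875) + (-2)(0.125) + (0)(0.3125) + (1)(0.0625) + (5)(0.25) = 0.25
E[X²] = (-4)²(0.0625) + (-3)²(0.1875) + (-2)²(0.125) + (0)²(0.3125) + (1)²(0.0625) + (5)²(0.25) = 9.5
var(X) = E[X²] − (E[X])² = 9.5 − (0.25)² = 9.4375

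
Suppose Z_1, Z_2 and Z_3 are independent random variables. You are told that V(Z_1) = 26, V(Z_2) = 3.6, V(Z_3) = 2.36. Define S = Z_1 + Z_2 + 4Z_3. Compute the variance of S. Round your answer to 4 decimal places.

By independence, V(S) = (1)²V(Z_1) + (1)²V(Z_2) + (4)²V(Z_3)
= (1)²·26 + (1)²·3.6 + (4)²·2.36 = 67.36

67.3600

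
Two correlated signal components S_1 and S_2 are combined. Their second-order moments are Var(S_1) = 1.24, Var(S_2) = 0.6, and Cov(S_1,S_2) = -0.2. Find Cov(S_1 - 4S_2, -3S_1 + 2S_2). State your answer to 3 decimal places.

Cov(S_1 - 4S_2, -3S_1 + 2S_2) = (1)(-3)Var(S_1) + (-4)(2)Var(S_2) + [(1)(2) + (-4)(-3)]Cov(S_1,S_2)
= -3·1.24 + -8·0.6 + 14·-0.2 = -11.32

-11.320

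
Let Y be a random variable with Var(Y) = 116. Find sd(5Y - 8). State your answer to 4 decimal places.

Var(5Y - 8) = (5)²·116 = 2900
sd(5Y - 8) = √2900 ≈ 53.8516

53.8516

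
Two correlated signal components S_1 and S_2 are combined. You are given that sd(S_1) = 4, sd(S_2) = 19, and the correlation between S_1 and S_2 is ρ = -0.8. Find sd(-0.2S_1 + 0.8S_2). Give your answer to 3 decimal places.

var(S_1) = (4)² = 16;  var(S_2) = (19)² = 361
Cov(S_1,S_2) = ρ·sd(S_1)·sd(S_2) = -0.8·4·19 = -60.8
var(-0.2S_1 + 0.8S_2) = (-0.2)²·var(S_1) + (0.8)²·var(S_2) + 2·(-0.2)·(0.8)·Cov(S_1,S_2)
= 0.04·16 + 0.64·361 + -0.32·-60.8 = 251.136
sd(-0.2S_1 + 0.8S_2) = √251.136 ≈ 15.847

15.847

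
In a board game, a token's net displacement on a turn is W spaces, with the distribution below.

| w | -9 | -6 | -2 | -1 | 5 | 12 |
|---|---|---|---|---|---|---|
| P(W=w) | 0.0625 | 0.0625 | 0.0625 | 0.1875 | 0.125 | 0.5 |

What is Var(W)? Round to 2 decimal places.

E[W] = (-9)(0.0625) + (-6)(0.0625) + (-2)(0.0625) + (-1)(0.1875) + (5)(0.125) + (12)(0.5) = 5.375
E[W²] = (-9)²(0.0625) + (-6)²(0.0625) + (-2)²(0.0625) + (-1)²(0.1875) + (5)²(0.125) + (12)²(0.5) = 82.875
Var(W) = E[W²] − (E[W])² = 82.875 − (5.375)² = 53.984375

53.98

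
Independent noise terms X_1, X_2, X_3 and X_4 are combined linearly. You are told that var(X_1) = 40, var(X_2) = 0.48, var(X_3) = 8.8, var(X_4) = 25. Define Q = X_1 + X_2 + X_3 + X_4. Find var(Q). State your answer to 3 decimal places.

By independence, var(Q) = (1)²var(X_1) + (1)²var(X_2) + (1)²var(X_3) + (1)²var(X_4)
= (1)²·40 + (1)²·0.48 + (1)²·8.8 + (1)²·25 = 74.28

74.280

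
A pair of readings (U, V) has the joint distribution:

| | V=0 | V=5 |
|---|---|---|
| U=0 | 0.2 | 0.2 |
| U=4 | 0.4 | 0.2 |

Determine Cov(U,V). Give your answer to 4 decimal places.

E[U] = 2.4,  E[V] = 2
E[UV] = 4
Cov(U,V) = E[UV] − E[U]E[V] = 4 − (2.4)(2) = -0.8

-0.8000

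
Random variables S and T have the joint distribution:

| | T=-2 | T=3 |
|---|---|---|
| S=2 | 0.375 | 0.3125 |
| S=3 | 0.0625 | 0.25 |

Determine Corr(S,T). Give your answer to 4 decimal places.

E[S] = 2.3125,  E[T] = 0.8125
E[ST] = 2.25
cov(S,T) = E[ST] − E[S]E[T] = 2.25 − (2.3125)(0.8125) = 0.37109375
V(S) = 0.21484375,  V(T) = 6.15234375
ρ = 0.37109375 / √(0.21484375·6.15234375) ≈ 0.3228

0.3228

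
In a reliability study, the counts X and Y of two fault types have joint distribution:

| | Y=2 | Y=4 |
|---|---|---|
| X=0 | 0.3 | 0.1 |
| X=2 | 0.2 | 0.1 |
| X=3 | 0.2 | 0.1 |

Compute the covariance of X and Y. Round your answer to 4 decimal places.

0.1000

E[X] = 1.5,  E[Y] = 2.6
E[XY] = 4
Cov(X,Y) = E[XY] − E[X]E[Y] = 4 − (1.5)(2.6) = 0.1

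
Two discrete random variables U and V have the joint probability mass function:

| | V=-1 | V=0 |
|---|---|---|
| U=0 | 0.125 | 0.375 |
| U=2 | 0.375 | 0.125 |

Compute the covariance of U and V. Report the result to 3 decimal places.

E[U] = 1,  E[V] = -0.5
E[UV] = -0.75
Cov(U,V) = E[UV] − E[U]E[V] = -0.75 − (1)(-0.5) = -0.25

-0.250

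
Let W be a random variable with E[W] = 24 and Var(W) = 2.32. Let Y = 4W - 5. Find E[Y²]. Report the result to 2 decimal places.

8318.12

E[4W - 5] = 4·24 − 5 = 91
Var(4W - 5) = (4)²·2.32 = 37.12
E[Y²] = Var(Y) + (E[Y])² = 37.12 + (91)² = 8318.12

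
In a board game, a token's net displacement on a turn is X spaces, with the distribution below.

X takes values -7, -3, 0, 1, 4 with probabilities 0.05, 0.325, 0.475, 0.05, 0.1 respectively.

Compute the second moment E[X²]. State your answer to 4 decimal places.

E[X²] = (-7)²(0.05) + (-3)²(0.325) + (0)²(0.475) + (1)²(0.05) + (4)²(0.1) = 7.025

7.0250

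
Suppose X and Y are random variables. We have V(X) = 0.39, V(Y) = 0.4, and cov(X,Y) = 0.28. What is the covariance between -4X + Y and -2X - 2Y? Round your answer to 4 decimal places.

cov(-4X + Y, -2X - 2Y) = (-4)(-2)V(X) + (1)(-2)V(Y) + [(-4)(-2) + (1)(-2)]cov(X,Y)
= 8·0.39 + -2·0.4 + 6·0.28 = 4

4.0000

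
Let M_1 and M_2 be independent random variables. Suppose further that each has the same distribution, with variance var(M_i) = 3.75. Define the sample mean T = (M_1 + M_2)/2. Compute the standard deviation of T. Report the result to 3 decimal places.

By independence, var(T) = (0.5)²var(M_1) + (0.5)²var(M_2)
= (0.5)²·3.75 + (0.5)²·3.75 = 1.875
sd(T) = √1.875 ≈ 1.369

1.369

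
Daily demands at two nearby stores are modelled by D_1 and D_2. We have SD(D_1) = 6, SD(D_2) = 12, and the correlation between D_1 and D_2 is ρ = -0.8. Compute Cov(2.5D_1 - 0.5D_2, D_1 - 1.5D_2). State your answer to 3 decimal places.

Var(D_1) = (6)² = 36;  Var(D_2) = (12)² = 144
Cov(D_1,D_2) = ρ·SD(D_1)·SD(D_2) = -0.8·6·12 = -57.6
Cov(2.5D_1 - 0.5D_2, D_1 - 1.5D_2) = (2.5)(1)Var(D_1) + (-0.5)(-1.5)Var(D_2) + [(2.5)(-1.5) + (-0.5)(1)]Cov(D_1,D_2)
= 2.5·36 + 0.75·144 + -4.25·-57.6 = 442.8

442.800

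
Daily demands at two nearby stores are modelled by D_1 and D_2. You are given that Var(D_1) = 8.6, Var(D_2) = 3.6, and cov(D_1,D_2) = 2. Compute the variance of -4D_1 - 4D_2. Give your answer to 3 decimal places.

Var(-4D_1 - 4D_2) = (-4)²·Var(D_1) + (-4)²·Var(D_2) + 2·(-4)·(-4)·cov(D_1,D_2)
= 16·8.6 + 16·3.6 + 32·2 = 259.2

259.200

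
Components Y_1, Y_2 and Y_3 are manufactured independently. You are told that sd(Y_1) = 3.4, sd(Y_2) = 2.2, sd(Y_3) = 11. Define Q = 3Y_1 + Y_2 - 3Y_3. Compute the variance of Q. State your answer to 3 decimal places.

Var(Y_1) = 11.56, Var(Y_2) = 4.84, Var(Y_3) = 121
By independence, Var(Q) = (3)²Var(Y_1) + (1)²Var(Y_2) + (-3)²Var(Y_3)
= (3)²·11.56 + (1)²·4.84 + (-3)²·121 = 1197.88

1197.880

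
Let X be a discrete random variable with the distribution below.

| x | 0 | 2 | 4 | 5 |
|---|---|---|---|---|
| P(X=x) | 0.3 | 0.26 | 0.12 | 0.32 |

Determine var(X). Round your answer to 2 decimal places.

E[X] = (0)(0.3) + (2)(0.26) + (4)(0.12) + (5)(0.32) = 2.6
E[X²] = (0)²(0.3) + (2)²(0.26) + (4)²(0.12) + (5)²(0.32) = 10.96
var(X) = E[X²] − (E[X])² = 10.96 − (2.6)² = 4.2

4.20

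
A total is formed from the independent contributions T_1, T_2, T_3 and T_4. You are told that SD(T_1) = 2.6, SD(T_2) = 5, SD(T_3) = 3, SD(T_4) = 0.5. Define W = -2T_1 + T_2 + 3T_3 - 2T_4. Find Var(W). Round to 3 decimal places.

Var(T_1) = 6.76, Var(T_2) = 25, Var(T_3) = 9, Var(T_4) = 0.25
By independence, Var(W) = (-2)²Var(T_1) + (1)²Var(T_2) + (3)²Var(T_3) + (-2)²Var(T_4)
= (-2)²·6.76 + (1)²·25 + (3)²·9 + (-2)²·0.25 = 134.04

134.040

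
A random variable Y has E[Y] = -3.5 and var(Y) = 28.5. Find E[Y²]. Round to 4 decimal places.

40.7500

E[Y²] = var(Y) + (E[Y])² = 28.5 + (-3.5)² = 40.75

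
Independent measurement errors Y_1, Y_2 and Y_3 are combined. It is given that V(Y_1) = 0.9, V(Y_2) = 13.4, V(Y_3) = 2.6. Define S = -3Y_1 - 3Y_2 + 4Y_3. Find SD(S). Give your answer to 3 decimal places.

By independence, V(S) = (-3)²V(Y_1) + (-3)²V(Y_2) + (4)²V(Y_3)
= (-3)²·0.9 + (-3)²·13.4 + (4)²·2.6 = 170.3
SD(S) = √170.3 ≈ 13.050

13.050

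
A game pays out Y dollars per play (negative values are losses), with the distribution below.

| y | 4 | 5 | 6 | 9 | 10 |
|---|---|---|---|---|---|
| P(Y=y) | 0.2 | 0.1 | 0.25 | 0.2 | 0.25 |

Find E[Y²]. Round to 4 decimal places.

55.9000

E[Y²] = (4)²(0.2) + (5)²(0.1) + (6)²(0.25) + (9)²(0.2) + (10)²(0.25) = 55.9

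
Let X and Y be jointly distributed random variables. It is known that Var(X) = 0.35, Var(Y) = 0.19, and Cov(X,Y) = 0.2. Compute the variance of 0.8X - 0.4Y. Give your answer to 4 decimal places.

Var(0.8X - 0.4Y) = (0.8)²·Var(X) + (-0.4)²·Var(Y) + 2·(0.8)·(-0.4)·Cov(X,Y)
= 0.64·0.35 + 0.16·0.19 + -0.64·0.2 = 0.1264

0.1264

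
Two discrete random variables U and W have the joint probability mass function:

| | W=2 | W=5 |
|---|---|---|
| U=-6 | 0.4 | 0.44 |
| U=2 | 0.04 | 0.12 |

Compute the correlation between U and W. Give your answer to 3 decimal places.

0.167

E[U] = -4.72,  E[W] = 3.68
E[UW] = -16.64
Cov(U,W) = E[UW] − E[U]E[W] = -16.64 − (-4.72)(3.68) = 0.7296
var(U) = 8.6016,  var(W) = 2.2176
ρ = 0.7296 / √(8.6016·2.2176) ≈ 0.167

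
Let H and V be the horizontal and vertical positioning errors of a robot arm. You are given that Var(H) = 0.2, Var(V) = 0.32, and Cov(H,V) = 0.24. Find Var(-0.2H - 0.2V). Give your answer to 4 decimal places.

0.0400

Var(-0.2H - 0.2V) = (-0.2)²·Var(H) + (-0.2)²·Var(V) + 2·(-0.2)·(-0.2)·Cov(H,V)
= 0.04·0.2 + 0.04·0.32 + 0.08·0.24 = 0.04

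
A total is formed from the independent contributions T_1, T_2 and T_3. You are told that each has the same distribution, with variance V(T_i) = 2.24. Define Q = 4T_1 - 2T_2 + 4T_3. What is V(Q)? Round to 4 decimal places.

80.6400

By independence, V(Q) = (4)²V(T_1) + (-2)²V(T_2) + (4)²V(T_3)
= (4)²·2.24 + (-2)²·2.24 + (4)²·2.24 = 80.64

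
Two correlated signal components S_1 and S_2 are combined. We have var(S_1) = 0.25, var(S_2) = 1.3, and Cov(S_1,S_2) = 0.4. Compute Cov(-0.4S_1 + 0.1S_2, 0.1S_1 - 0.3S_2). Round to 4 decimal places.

0.0030

Cov(-0.4S_1 + 0.1S_2, 0.1S_1 - 0.3S_2) = (-0.4)(0.1)var(S_1) + (0.1)(-0.3)var(S_2) + [(-0.4)(-0.3) + (0.1)(0.1)]Cov(S_1,S_2)
= -0.04·0.25 + -0.03·1.3 + 0.13·0.4 = 0.003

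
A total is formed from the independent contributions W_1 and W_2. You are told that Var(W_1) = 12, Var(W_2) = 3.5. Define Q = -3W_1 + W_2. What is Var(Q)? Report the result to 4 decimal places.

111.5000

By independence, Var(Q) = (-3)²Var(W_1) + (1)²Var(W_2)
= (-3)²·12 + (1)²·3.5 = 111.5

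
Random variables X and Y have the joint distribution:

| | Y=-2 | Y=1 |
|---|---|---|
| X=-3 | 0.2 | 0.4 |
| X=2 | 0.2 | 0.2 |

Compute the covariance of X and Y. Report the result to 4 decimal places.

E[X] = -1,  E[Y] = -0.2
E[XY] = -0.4
Cov(X,Y) = E[XY] − E[X]E[Y] = -0.4 − (-1)(-0.2) = -0.6

-0.6000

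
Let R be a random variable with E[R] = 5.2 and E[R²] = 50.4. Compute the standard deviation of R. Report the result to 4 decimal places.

Var(R) = 50.4 − (5.2)² = 23.36
SD(R) = √23.36 ≈ 4.8332

4.8332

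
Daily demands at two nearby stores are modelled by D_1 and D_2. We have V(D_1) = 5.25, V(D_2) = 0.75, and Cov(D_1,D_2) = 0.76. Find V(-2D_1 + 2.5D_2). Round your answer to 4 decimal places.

V(-2D_1 + 2.5D_2) = (-2)²·V(D_1) + (2.5)²·V(D_2) + 2·(-2)·(2.5)·Cov(D_1,D_2)
= 4·5.25 + 6.25·0.75 + -10·0.76 = 18.0875

18.0875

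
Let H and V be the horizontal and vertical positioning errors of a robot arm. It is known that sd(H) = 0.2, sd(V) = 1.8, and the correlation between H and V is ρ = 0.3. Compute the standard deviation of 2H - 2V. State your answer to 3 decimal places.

3.501

Var(H) = (0.2)² = 0.04;  Var(V) = (1.8)² = 3.24
Cov(H,V) = ρ·sd(H)·sd(V) = 0.3·0.2·1.8 = 0.108
Var(2H - 2V) = (2)²·Var(H) + (-2)²·Var(V) + 2·(2)·(-2)·Cov(H,V)
= 4·0.04 + 4·3.24 + -8·0.108 = 12.256
sd(2H - 2V) = √12.256 ≈ 3.501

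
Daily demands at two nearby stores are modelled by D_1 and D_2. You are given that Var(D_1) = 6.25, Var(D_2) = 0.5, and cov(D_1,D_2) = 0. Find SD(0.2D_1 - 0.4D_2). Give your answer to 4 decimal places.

Var(0.2D_1 - 0.4D_2) = (0.2)²·Var(D_1) + (-0.4)²·Var(D_2) + 2·(0.2)·(-0.4)·cov(D_1,D_2)
= 0.04·6.25 + 0.16·0.5 + -0.16·0 = 0.33
SD(0.2D_1 - 0.4D_2) = √0.33 ≈ 0.5745

0.5745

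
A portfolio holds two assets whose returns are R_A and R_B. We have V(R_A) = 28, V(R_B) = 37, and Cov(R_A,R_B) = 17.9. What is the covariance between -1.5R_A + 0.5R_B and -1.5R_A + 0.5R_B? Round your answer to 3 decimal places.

Cov(-1.5R_A + 0.5R_B, -1.5R_A + 0.5R_B) = (-1.5)(-1.5)V(R_A) + (0.5)(0.5)V(R_B) + [(-1.5)(0.5) + (0.5)(-1.5)]Cov(R_A,R_B)
= 2.25·28 + 0.25·37 + -1.5·17.9 = 45.4

45.400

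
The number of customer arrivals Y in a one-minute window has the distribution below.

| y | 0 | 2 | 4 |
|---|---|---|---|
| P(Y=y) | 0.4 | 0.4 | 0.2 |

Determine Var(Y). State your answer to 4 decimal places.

2.2400

E[Y] = (0)(0.4) + (2)(0.4) + (4)(0.2) = 1.6
E[Y²] = (0)²(0.4) + (2)²(0.4) + (4)²(0.2) = 4.8
Var(Y) = E[Y²] − (E[Y])² = 4.8 − (1.6)² = 2.24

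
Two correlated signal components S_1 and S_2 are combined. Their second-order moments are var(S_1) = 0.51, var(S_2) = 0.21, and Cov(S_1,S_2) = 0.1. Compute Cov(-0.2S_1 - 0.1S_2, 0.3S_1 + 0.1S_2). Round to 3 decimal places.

Cov(-0.2S_1 - 0.1S_2, 0.3S_1 + 0.1S_2) = (-0.2)(0.3)var(S_1) + (-0.1)(0.1)var(S_2) + [(-0.2)(0.1) + (-0.1)(0.3)]Cov(S_1,S_2)
= -0.06·0.51 + -0.01·0.21 + -0.05·0.1 = -0.0377

-0.038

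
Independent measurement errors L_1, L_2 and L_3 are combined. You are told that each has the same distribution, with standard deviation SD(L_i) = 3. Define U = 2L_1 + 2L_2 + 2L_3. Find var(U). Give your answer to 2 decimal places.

108.00

var(L_i) = (3)² = 9
By independence, var(U) = (2)²var(L_1) + (2)²var(L_2) + (2)²var(L_3)
= (2)²·9 + (2)²·9 + (2)²·9 = 108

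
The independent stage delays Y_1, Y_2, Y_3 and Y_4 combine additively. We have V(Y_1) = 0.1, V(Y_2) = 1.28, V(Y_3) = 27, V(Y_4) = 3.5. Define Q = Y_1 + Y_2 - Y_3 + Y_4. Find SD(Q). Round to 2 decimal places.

By independence, V(Q) = (1)²V(Y_1) + (1)²V(Y_2) + (-1)²V(Y_3) + (1)²V(Y_4)
= (1)²·0.1 + (1)²·1.28 + (-1)²·27 + (1)²·3.5 = 31.88
SD(Q) = √31.88 ≈ 5.65

5.65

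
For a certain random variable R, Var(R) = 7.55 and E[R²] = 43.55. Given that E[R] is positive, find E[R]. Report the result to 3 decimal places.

(E[R])² = E[R²] − Var(R) = 43.55 − 7.55 = 36
E[R] = √36 = 6

6.000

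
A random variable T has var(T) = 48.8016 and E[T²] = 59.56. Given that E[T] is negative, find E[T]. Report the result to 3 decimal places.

(E[T])² = E[T²] − var(T) = 59.56 − 48.8016 = 10.7584
E[T] = −√10.7584 = -3.28

-3.280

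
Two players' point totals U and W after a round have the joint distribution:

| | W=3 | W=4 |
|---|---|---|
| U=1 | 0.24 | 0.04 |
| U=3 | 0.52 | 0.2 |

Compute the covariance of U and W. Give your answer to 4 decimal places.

0.0544

E[U] = 2.44,  E[W] = 3.24
E[UW] = 7.96
Cov(U,W) = E[UW] − E[U]E[W] = 7.96 − (2.44)(3.24) = 0.0544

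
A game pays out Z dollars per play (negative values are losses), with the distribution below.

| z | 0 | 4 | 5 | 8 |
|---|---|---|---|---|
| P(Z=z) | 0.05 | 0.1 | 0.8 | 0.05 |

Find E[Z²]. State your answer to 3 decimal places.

24.800

E[Z²] = (0)²(0.05) + (4)²(0.1) + (5)²(0.8) + (8)²(0.05) = 24.8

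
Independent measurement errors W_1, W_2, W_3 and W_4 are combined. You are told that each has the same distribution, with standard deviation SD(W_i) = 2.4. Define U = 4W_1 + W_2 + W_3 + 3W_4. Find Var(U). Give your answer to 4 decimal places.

Var(W_i) = (2.4)² = 5.76
By independence, Var(U) = (4)²Var(W_1) + (1)²Var(W_2) + (1)²Var(W_3) + (3)²Var(W_4)
= (4)²·5.76 + (1)²·5.76 + (1)²·5.76 + (3)²·5.76 = 155.52

155.5200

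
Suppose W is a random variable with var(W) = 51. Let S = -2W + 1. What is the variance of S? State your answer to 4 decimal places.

var(-2W + 1) = (-2)²·var(W) = 4·51 = 204

204.0000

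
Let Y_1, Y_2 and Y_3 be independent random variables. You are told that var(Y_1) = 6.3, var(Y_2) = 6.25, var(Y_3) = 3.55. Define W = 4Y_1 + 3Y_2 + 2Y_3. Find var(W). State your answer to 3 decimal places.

171.250

By independence, var(W) = (4)²var(Y_1) + (3)²var(Y_2) + (2)²var(Y_3)
= (4)²·6.3 + (3)²·6.25 + (2)²·3.55 = 171.25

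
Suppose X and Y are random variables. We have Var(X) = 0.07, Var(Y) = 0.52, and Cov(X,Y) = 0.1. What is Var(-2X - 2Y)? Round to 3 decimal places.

Var(-2X - 2Y) = (-2)²·Var(X) + (-2)²·Var(Y) + 2·(-2)·(-2)·Cov(X,Y)
= 4·0.07 + 4·0.52 + 8·0.1 = 3.16

3.160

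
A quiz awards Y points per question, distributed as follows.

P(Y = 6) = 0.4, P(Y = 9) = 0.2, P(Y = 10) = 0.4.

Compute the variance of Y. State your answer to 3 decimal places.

3.360

E[Y] = (6)(0.4) + (9)(0.2) + (10)(0.4) = 8.2
E[Y²] = (6)²(0.4) + (9)²(0.2) + (10)²(0.4) = 70.6
Var(Y) = E[Y²] − (E[Y])² = 70.6 − (8.2)² = 3.36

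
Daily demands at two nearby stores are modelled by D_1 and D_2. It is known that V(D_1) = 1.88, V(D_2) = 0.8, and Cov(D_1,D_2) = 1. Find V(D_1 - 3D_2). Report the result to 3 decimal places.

V(D_1 - 3D_2) = (1)²·V(D_1) + (-3)²·V(D_2) + 2·(1)·(-3)·Cov(D_1,D_2)
= 1·1.88 + 9·0.8 + -6·1 = 3.08

3.080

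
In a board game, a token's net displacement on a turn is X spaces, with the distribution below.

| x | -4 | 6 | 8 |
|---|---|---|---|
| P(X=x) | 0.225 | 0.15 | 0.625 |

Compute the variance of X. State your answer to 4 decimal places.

24.0000

E[X] = (-4)(0.225) + (6)(0.15) + (8)(0.625) = 5
E[X²] = (-4)²(0.225) + (6)²(0.15) + (8)²(0.625) = 49
var(X) = E[X²] − (E[X])² = 49 − (5)² = 24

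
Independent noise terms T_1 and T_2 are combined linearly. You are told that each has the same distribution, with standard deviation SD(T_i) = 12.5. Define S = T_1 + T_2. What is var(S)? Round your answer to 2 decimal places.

312.50

var(T_i) = (12.5)² = 156.25
By independence, var(S) = (1)²var(T_1) + (1)²var(T_2)
= (1)²·156.25 + (1)²·156.25 = 312.5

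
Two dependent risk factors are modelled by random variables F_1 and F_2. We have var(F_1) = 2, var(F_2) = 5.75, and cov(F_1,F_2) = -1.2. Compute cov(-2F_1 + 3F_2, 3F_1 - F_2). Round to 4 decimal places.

cov(-2F_1 + 3F_2, 3F_1 - F_2) = (-2)(3)var(F_1) + (3)(-1)var(F_2) + [(-2)(-1) + (3)(3)]cov(F_1,F_2)
= -6·2 + -3·5.75 + 11·-1.2 = -42.45

-42.4500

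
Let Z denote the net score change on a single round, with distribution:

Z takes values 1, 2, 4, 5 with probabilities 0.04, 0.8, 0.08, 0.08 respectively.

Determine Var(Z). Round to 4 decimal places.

0.9504

E[Z] = (1)(0.04) + (2)(0.8) + (4)(0.08) + (5)(0.08) = 2.36
E[Z²] = (1)²(0.04) + (2)²(0.8) + (4)²(0.08) + (5)²(0.08) = 6.52
Var(Z) = E[Z²] − (E[Z])² = 6.52 − (2.36)² = 0.9504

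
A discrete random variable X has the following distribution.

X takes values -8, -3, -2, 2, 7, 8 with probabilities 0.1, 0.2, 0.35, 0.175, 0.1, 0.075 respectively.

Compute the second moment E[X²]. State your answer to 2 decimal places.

20.00

E[X²] = (-8)²(0.1) + (-3)²(0.2) + (-2)²(0.35) + (2)²(0.175) + (7)²(0.1) + (8)²(0.075) = 20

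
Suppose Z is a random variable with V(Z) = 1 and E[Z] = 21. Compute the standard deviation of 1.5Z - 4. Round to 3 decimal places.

V(1.5Z - 4) = (1.5)²·1 = 2.25
sd(1.5Z - 4) = √2.25 ≈ 1.500

1.500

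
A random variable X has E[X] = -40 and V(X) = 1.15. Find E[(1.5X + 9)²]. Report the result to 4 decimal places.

E[1.5X + 9] = 1.5·-40 + 9 = -51
V(1.5X + 9) = (1.5)²·1.15 = 2.5875
E[(1.5X + 9)²] = V((1.5X + 9)) + (E[(1.5X + 9)])² = 2.5875 + (-51)² = 2603.5875

2603.5875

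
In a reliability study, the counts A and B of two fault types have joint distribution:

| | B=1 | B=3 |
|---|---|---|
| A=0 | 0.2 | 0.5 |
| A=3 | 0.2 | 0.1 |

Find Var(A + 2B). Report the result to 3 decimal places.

E[A] = 0.9,  E[B] = 2.2,  E[AB] = 1.5
Var(A) = 2.7 − (0.9)² = 1.89;  Var(B) = 5.8 − (2.2)² = 0.96
Cov(A,B) = 1.5 − (0.9)(2.2) = -0.48
Var(A + 2B) = (1)²·1.89 + (2)²·0.96 + 2·(1)·(2)·-0.48 = 3.81

3.810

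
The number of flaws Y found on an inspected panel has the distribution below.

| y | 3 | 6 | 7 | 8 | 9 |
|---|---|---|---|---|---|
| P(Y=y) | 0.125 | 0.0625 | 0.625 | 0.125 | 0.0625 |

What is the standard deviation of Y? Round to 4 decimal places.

1.5297

E[Y] = (3)(0.125) + (6)(0.0625) + (7)(0.625) + (8)(0.125) + (9)(0.0625) = 6.6875
E[Y²] = (3)²(0.125) + (6)²(0.0625) + (7)²(0.625) + (8)²(0.125) + (9)²(0.0625) = 47.0625
var(Y) = E[Y²] − (E[Y])² = 47.0625 − (6.6875)² = 2.33984375
σ(Y) = √2.33984375 ≈ 1.5297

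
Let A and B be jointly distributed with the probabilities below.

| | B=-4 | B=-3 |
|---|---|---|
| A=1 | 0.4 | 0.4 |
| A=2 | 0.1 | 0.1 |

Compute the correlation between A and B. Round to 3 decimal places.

E[A] = 1.2,  E[B] = -3.5
E[AB] = -4.2
cov(A,B) = E[AB] − E[A]E[B] = -4.2 − (1.2)(-3.5) = 0
Var(A) = 0.16,  Var(B) = 0.25
ρ = 0 / √(0.16·0.25) ≈ 0.000

0.000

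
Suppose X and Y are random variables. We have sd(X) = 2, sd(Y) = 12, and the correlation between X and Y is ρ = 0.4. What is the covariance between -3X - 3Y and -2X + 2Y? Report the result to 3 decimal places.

-840.000

Var(X) = (2)² = 4;  Var(Y) = (12)² = 144
cov(X,Y) = ρ·sd(X)·sd(Y) = 0.4·2·12 = 9.6
cov(-3X - 3Y, -2X + 2Y) = (-3)(-2)Var(X) + (-3)(2)Var(Y) + [(-3)(2) + (-3)(-2)]cov(X,Y)
= 6·4 + -6·144 + 0·9.6 = -840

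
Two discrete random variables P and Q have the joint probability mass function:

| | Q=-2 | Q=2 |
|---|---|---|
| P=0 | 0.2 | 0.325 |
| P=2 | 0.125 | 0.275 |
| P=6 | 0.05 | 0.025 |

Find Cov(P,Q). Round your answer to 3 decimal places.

-0.325

E[P] = 1.25,  E[Q] = 0.5
E[PQ] = 0.3
Cov(P,Q) = E[PQ] − E[P]E[Q] = 0.3 − (1.25)(0.5) = -0.325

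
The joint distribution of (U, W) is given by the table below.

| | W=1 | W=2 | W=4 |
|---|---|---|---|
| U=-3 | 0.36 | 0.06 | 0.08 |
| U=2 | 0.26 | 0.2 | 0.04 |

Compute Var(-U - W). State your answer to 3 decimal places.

E[U] = -0.5,  E[W] = 1.62,  E[UW] = -0.76
Var(U) = 6.5 − (-0.5)² = 6.25;  Var(W) = 3.58 − (1.62)² = 0.9556
cov(U,W) = -0.76 − (-0.5)(1.62) = 0.05
Var(-U - W) = (-1)²·6.25 + (-1)²·0.9556 + 2·(-1)·(-1)·0.05 = 7.3056

7.306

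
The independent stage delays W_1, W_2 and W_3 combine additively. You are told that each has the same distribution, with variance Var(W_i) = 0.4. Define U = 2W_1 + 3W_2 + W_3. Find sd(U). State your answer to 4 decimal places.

By independence, Var(U) = (2)²Var(W_1) + (3)²Var(W_2) + (1)²Var(W_3)
= (2)²·0.4 + (3)²·0.4 + (1)²·0.4 = 5.6
sd(U) = √5.6 ≈ 2.3664

2.3664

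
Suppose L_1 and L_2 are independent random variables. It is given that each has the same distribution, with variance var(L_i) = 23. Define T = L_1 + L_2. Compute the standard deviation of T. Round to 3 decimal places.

By independence, var(T) = (1)²var(L_1) + (1)²var(L_2)
= (1)²·23 + (1)²·23 = 46
SD(T) = √46 ≈ 6.782

6.782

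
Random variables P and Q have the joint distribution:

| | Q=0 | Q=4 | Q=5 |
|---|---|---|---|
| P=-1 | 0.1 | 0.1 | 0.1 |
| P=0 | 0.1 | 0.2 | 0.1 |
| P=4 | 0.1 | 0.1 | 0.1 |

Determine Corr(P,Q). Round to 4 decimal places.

E[P] = 0.9,  E[Q] = 3.1
E[PQ] = 2.7
Cov(P,Q) = E[PQ] − E[P]E[Q] = 2.7 − (0.9)(3.1) = -0.09
Var(P) = 4.29,  Var(Q) = 4.29
ρ = -0.09 / √(4.29·4.29) ≈ -0.0210

-0.0210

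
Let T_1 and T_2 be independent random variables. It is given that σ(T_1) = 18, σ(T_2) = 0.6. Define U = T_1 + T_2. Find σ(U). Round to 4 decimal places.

Var(T_1) = 324, Var(T_2) = 0.36
By independence, Var(U) = (1)²Var(T_1) + (1)²Var(T_2)
= (1)²·324 + (1)²·0.36 = 324.36
σ(U) = √324.36 ≈ 18.0100

18.0100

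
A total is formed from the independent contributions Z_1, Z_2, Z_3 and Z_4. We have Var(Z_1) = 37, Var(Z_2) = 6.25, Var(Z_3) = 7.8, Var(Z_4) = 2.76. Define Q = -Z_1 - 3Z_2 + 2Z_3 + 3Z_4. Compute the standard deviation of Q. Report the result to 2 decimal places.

12.22

By independence, Var(Q) = (-1)²Var(Z_1) + (-3)²Var(Z_2) + (2)²Var(Z_3) + (3)²Var(Z_4)
= (-1)²·37 + (-3)²·6.25 + (2)²·7.8 + (3)²·2.76 = 149.29
σ(Q) = √149.29 ≈ 12.22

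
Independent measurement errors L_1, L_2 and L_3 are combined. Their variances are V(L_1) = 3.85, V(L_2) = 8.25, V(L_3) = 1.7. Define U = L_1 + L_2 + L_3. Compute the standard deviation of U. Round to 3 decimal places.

By independence, V(U) = (1)²V(L_1) + (1)²V(L_2) + (1)²V(L_3)
= (1)²·3.85 + (1)²·8.25 + (1)²·1.7 = 13.8
SD(U) = √13.8 ≈ 3.715

3.715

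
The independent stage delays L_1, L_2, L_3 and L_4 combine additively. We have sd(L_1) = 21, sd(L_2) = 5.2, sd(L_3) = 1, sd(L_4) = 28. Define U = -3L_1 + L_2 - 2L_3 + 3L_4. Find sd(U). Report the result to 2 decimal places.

V(L_1) = 441, V(L_2) = 27.04, V(L_3) = 1, V(L_4) = 784
By independence, V(U) = (-3)²V(L_1) + (1)²V(L_2) + (-2)²V(L_3) + (3)²V(L_4)
= (-3)²·441 + (1)²·27.04 + (-2)²·1 + (3)²·784 = 11056.04
sd(U) = √11056.04 ≈ 105.15

105.15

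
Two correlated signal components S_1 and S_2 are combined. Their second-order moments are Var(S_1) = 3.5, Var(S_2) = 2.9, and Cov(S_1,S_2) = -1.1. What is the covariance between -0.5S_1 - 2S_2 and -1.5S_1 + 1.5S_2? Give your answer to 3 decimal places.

Cov(-0.5S_1 - 2S_2, -1.5S_1 + 1.5S_2) = (-0.5)(-1.5)Var(S_1) + (-2)(1.5)Var(S_2) + [(-0.5)(1.5) + (-2)(-1.5)]Cov(S_1,S_2)
= 0.75·3.5 + -3·2.9 + 2.25·-1.1 = -8.55

-8.550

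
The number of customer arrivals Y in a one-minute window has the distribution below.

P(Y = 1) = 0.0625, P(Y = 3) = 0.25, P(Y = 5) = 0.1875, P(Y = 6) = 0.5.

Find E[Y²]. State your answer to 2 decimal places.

E[Y²] = (1)²(0.0625) + (3)²(0.25) + (5)²(0.1875) + (6)²(0.5) = 25

25.00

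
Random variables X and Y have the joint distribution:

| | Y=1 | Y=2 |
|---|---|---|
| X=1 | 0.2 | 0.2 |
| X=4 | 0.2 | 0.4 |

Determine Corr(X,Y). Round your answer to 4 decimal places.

E[X] = 2.8,  E[Y] = 1.6
E[XY] = 4.6
Cov(X,Y) = E[XY] − E[X]E[Y] = 4.6 − (2.8)(1.6) = 0.12
var(X) = 2.16,  var(Y) = 0.24
ρ = 0.12 / √(2.16·0.24) ≈ 0.1667

0.1667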